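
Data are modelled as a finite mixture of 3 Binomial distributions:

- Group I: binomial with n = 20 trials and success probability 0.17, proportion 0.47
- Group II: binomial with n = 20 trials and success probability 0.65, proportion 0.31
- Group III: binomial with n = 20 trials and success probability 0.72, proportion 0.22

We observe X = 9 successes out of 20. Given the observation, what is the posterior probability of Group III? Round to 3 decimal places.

0.121

By Bayes' theorem, P(k | x) = π_k f_k(x) / Σ_j π_j f_j(x).
Binomial probabilities:
  f_I = 0.00256511
  f_II = 0.0335873
  f_III = 0.0072433
Prior × likelihood for each component:
  π_I·f_I = 0.47 × 0.00256511 = 0.0012056
  π_II·f_II = 0.31 × 0.0335873 = 0.0104121
  π_III·f_III = 0.22 × 0.0072433 = 0.00159353
Evidence: 0.0012056 + 0.0104121 + 0.00159353 = 0.0132112
So the posterior for Group III is 0.00159353 / 0.0132112 ≈ 0.121.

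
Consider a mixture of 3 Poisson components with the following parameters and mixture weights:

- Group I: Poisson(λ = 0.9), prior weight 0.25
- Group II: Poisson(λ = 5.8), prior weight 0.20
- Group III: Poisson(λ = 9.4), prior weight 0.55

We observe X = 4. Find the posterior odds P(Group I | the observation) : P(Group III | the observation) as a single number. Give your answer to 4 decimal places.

Posterior odds = (π_i f_i(x)) / (π_j f_j(x)); the normalising sum cancels.
Poisson probabilities:
  L_I = 0.0111146
  L_II = 0.142755
  L_III = 0.0269111
Posterior odds = (π_I·L_I) / (π_III·L_III) = (0.25·0.0111146) / (0.55·0.0269111) = 0.00277865 / 0.0148011 ≈ 0.1877

0.1877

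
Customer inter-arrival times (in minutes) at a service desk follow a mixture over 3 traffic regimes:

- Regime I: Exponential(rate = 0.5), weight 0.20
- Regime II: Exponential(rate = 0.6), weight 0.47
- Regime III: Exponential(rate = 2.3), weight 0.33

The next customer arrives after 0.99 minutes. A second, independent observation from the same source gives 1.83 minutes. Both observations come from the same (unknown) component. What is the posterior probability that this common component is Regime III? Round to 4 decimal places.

The responsibility of component k is P(Z=k) f_k(x) divided by Σ_j P(Z=j) f_j(x).
Since both observations come from the same component, the likelihood for component k is f_k(x₁)·f_k(x₂).
  L_I = [0.304785] × [0.200258] = 0.0610358
  L_II = [0.331269] × [0.200122] = 0.0662943
  L_III = [0.23596] × [0.0341808] = 0.00806532
Prior × likelihood for each component:
  P(Z=I)·L_I = 0.20 × 0.0610358 = 0.0122072
  P(Z=II)·L_II = 0.47 × 0.0662943 = 0.0311583
  P(Z=III)·L_III = 0.33 × 0.00806532 = 0.00266156
Evidence: 0.0122072 + 0.0311583 + 0.00266156 = 0.046027
P(Regime III | x₁, x₂) = 0.00266156 / 0.046027 ≈ 0.0578

0.0578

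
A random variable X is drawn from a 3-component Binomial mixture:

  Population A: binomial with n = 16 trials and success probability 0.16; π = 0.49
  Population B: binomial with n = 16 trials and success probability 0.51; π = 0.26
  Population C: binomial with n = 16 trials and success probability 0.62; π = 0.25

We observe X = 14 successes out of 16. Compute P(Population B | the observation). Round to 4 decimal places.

Posterior ∝ prior × likelihood, so P(k | x) ∝ π_k f_k(x); normalise over all components.
Binomial probabilities:
  f_A = C(16,14)·0.16^14·0.84^2 = 120·7.20576e-12·0.7056 = 6.10126e-10
  f_B = C(16,14)·0.51^14·0.49^2 = 120·8.05346e-05·0.2401 = 0.00232036
  f_C = C(16,14)·0.62^14·0.38^2 = 120·0.00124018·0.1444 = 0.0214898
Unnormalised posteriors:
  π_A·f_A = 0.49 × 6.10126e-10 = 2.98962e-10
  π_B·f_B = 0.26 × 0.00232036 = 0.000603294
  π_C·f_C = 0.25 × 0.0214898 = 0.00537245
Evidence: 2.98962e-10 + 0.000603294 + 0.00537245 = 0.00597574
P(Population B | x) ≈ 0.1010

0.1010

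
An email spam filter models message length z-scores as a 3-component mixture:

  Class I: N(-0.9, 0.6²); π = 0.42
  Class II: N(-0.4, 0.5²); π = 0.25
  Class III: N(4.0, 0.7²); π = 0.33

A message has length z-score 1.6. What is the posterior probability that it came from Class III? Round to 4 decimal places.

0.8217

P(component k | x) = π_k·f_k(x) / marginal(x), where marginal(x) = Σ_j π_j·f_j(x).
Evaluate each component's likelihood at the observed value:
  L_I = 0.000112938
  L_II = 0.00026766
  L_III = 0.0015967
Prior × likelihood for each component:
  π_I·L_I = 0.42 × 0.000112938 = 4.74341e-05
  π_II·L_II = 0.25 × 0.00026766 = 6.69151e-05
  π_III·L_III = 0.33 × 0.0015967 = 0.000526912
Denominator: 4.74341e-05 + 6.69151e-05 + 0.000526912 = 0.000641261
P(Class III | data) = 0.000526912 / 0.000641261 ≈ 0.8217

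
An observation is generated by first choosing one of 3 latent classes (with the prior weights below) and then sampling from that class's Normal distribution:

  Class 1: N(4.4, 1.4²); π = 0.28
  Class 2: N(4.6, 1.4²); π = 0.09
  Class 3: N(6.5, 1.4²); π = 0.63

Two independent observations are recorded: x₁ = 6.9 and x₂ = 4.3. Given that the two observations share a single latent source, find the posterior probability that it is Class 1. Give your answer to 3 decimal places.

0.222

Posterior ∝ prior × likelihood, so P(k | x) ∝ w_k f_k(x); normalise over all components.
Since both observations come from the same component, the likelihood for component k is f_k(x₁)·f_k(x₂).
  f_1 = [0.057856] × [0.284233] = 0.0164446
  f_2 = [0.0739105] × [0.278491] = 0.0205834
  f_3 = [0.273562] × [0.0829013] = 0.0226786
Prior × likelihood for each component:
  w_1·f_1 = 0.28 × 0.0164446 = 0.00460448
  w_2·f_2 = 0.09 × 0.0205834 = 0.00185251
  w_3·f_3 = 0.63 × 0.0226786 = 0.0142875
Normaliser: 0.00460448 + 0.00185251 + 0.0142875 = 0.0207445
Responsibility of Class 1: 0.00460448 / 0.0207445 ≈ 0.222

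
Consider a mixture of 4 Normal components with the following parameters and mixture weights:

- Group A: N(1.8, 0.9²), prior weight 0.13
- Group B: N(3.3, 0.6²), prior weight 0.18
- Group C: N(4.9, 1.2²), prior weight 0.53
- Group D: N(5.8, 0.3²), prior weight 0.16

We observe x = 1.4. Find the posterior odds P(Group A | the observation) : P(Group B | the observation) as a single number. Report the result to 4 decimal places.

Only the two components matter; the odds are (P(Z=i) f_i(x)) / (P(Z=j) f_j(x)).
Component likelihoods at x = 1.4:
  f_A = 0.401582
  f_B = 0.00441829
  f_C = 0.00472573
  f_D = 2.58824e-47
0.0522057 / 0.000795293 ≈ 65.6433

65.6433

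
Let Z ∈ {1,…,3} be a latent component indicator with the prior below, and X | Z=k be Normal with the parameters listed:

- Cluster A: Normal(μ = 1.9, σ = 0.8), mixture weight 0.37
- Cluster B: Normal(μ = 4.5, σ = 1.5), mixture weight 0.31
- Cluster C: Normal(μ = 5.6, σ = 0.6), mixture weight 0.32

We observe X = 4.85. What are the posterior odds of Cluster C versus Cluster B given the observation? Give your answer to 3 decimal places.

Since P(k|x) ∝ P(Z=k) f_k(x), the posterior odds are P(Z=i) f_i(x) / (P(Z=j) f_j(x)).
Component likelihoods at x = 4.85:
  p_A = (1/(0.8·√(2π)))·exp(−(4.85−1.9)²/(2·0.8²)) = 0.498678·exp(-6.79883) = 0.000556066
  p_B = (1/(1.5·√(2π)))·exp(−(4.85−4.5)²/(2·1.5²)) = 0.265962·exp(-0.02722) = 0.258819
  p_C = (1/(0.6·√(2π)))·exp(−(4.85−5.6)²/(2·0.6²)) = 0.664904·exp(-0.78125) = 0.304415
Odds = (0.32/0.31) × (0.304415/0.258819) = 1.03226 × 1.17617 ≈ 1.214

1.214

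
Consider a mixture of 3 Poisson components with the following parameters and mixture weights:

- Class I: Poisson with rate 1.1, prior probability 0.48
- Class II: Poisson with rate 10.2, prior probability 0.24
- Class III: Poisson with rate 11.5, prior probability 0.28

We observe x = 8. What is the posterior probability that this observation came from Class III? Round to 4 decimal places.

By Bayes' theorem, P(k | x) = π_k f_k(x) / Σ_j π_j f_j(x).
Evaluate each component's likelihood at the observed value:
  f_I = 1.76969e-05
  f_II = 0.108013
  f_III = 0.0768556
Weight by the priors:
  π_I·f_I = 0.48 × 1.76969e-05 = 8.49451e-06
  π_II·f_II = 0.24 × 0.108013 = 0.0259232
  π_III·f_III = 0.28 × 0.0768556 = 0.0215196
Sum: 8.49451e-06 + 0.0259232 + 0.0215196 = 0.0474513
Responsibility of Class III: 0.0215196 / 0.0474513 ≈ 0.4535

0.4535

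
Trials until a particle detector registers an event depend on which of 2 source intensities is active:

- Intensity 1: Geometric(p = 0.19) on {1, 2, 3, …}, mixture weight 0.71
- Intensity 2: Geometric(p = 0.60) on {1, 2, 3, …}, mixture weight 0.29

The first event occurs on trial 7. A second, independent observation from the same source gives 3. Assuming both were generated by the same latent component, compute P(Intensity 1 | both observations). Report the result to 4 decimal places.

0.9858

P(component k | x) = π_k·f_k(x) / marginal(x), where marginal(x) = Σ_j π_j·f_j(x).
Since both observations come from the same component, the likelihood for component k is f_k(x₁)·f_k(x₂).
  L_1 = [0.19·(1−0.19)^6 = 0.19·0.28243 = 0.0536616] × [0.124659] = 0.0066894
  L_2 = [0.60·(1−0.60)^6 = 0.60·0.004096 = 0.0024576] × [0.096] = 0.00023593
Weight by the priors:
  π_1·L_1 = 0.71 × 0.0066894 = 0.00474948
  π_2·L_2 = 0.29 × 0.00023593 = 6.84196e-05
Normaliser: 0.00474948 + 6.84196e-05 = 0.0048179
P(Intensity 1 | x₁, x₂) ≈ 0.9858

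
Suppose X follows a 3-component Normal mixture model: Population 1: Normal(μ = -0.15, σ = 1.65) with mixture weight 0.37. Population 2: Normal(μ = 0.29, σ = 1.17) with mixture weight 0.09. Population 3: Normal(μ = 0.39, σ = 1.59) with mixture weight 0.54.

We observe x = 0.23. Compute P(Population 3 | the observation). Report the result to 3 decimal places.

P(component k | x) = π_k·f_k(x) / marginal(x), where marginal(x) = Σ_j π_j·f_j(x).
Evaluate each component's likelihood at the observed value:
  p_1 = (1/(1.65·√(2π)))·exp(−(0.23−-0.15)²/(2·1.65²)) = 0.241783·exp(-0.02652) = 0.235455
  p_2 = (1/(1.17·√(2π)))·exp(−(0.23−0.29)²/(2·1.17²)) = 0.340976·exp(-0.00131) = 0.340528
  p_3 = (1/(1.59·√(2π)))·exp(−(0.23−0.39)²/(2·1.59²)) = 0.250907·exp(-0.00506) = 0.24964
Weight by the priors:
  π_1·p_1 = 0.37 × 0.235455 = 0.0871185
  π_2·p_2 = 0.09 × 0.340528 = 0.0306475
  π_3·p_3 = 0.54 × 0.24964 = 0.134806
Denominator: 0.0871185 + 0.0306475 + 0.134806 = 0.252572
So the posterior for Population 3 is 0.134806 / 0.252572 ≈ 0.534.

0.534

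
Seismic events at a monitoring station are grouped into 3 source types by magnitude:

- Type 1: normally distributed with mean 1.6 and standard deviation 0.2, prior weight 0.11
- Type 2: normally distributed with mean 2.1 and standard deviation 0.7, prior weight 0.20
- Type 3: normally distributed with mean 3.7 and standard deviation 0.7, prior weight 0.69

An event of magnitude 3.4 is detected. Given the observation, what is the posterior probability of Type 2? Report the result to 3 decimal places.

0.054

Apply Bayes' rule: the posterior for each component is proportional to its prior times its likelihood at x.
Normal densities:
  p_1 = (1/(0.2·√(2π)))·exp(−(3.4−1.6)²/(2·0.2²)) = 1.994711·exp(-40.50000) = 5.13989e-18
  p_2 = (1/(0.7·√(2π)))·exp(−(3.4−2.1)²/(2·0.7²)) = 0.569918·exp(-1.72449) = 0.101596
  p_3 = (1/(0.7·√(2π)))·exp(−(3.4−3.7)²/(2·0.7²)) = 0.569918·exp(-0.09184) = 0.51991
Prior × likelihood for each component:
  w_1·p_1 = 0.11 × 5.13989e-18 = 5.65388e-19
  w_2·p_2 = 0.20 × 0.101596 = 0.0203192
  w_3·p_3 = 0.69 × 0.51991 = 0.358738
Sum: 5.65388e-19 + 0.0203192 + 0.358738 = 0.379057
P(Type 2 | x) ≈ 0.054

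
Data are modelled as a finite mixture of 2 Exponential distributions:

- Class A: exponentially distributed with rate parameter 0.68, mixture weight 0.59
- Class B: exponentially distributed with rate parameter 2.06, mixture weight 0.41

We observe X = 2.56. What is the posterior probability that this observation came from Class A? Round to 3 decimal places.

0.942

P(component k | x) = π_k·f_k(x) / marginal(x), where marginal(x) = Σ_j π_j·f_j(x).
Component likelihoods at x = 2.56:
  L_A = 0.68·e^(−0.68·2.56) = 0.68·e^(−1.7408) = 0.119258
  L_B = 2.06·e^(−2.06·2.56) = 2.06·e^(−5.2736) = 0.0105578
Weight by the priors:
  π_A·L_A = 0.59 × 0.119258 = 0.0703625
  π_B·L_B = 0.41 × 0.0105578 = 0.00432868
Sum: 0.0703625 + 0.00432868 = 0.0746912
So the posterior for Class A is 0.0703625 / 0.0746912 ≈ 0.942.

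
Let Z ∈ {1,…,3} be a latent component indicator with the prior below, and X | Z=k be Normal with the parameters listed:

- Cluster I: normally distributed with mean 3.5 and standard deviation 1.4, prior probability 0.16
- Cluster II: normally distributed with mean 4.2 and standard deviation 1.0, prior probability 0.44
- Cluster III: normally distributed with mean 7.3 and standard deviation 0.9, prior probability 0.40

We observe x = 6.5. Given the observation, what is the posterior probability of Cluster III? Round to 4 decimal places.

The responsibility of component k is π_k f_k(x) divided by Σ_j π_j f_j(x).
Evaluate each component's likelihood at the observed value:
  p_I = (1/(1.4·√(2π)))·exp(−(6.5−3.5)²/(2·1.4²)) = 0.284959·exp(-2.29592) = 0.0286865
  p_II = (1/(1.0·√(2π)))·exp(−(6.5−4.2)²/(2·1.0²)) = 0.398942·exp(-2.64500) = 0.028327
  p_III = (1/(0.9·√(2π)))·exp(−(6.5−7.3)²/(2·0.9²)) = 0.443269·exp(-0.39506) = 0.298603
Weight by the priors:
  π_I·p_I = 0.16 × 0.0286865 = 0.00458984
  π_II·p_II = 0.44 × 0.028327 = 0.0124639
  π_III·p_III = 0.40 × 0.298603 = 0.119441
Marginal: 0.00458984 + 0.0124639 + 0.119441 = 0.136495
P(Cluster III | data) = 0.119441 / 0.136495 ≈ 0.8751

0.8751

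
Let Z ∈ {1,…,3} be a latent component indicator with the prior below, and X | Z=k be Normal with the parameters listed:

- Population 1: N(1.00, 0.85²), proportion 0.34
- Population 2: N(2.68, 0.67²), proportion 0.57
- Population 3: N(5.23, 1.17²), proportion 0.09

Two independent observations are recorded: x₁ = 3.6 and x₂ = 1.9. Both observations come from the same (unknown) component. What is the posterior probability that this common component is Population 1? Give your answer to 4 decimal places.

0.0098

Apply Bayes' rule: the posterior for each component is proportional to its prior times its likelihood at x.
Since both observations come from the same component, the likelihood for component k is f_k(x₁)·f_k(x₂).
  f_1 = [(1/(0.85·√(2π)))·exp(−(3.6−1.00)²/(2·0.85²)) = 0.469344·exp(-4.67820) = 0.00436289] × [0.267945] = 0.00116902
  f_2 = [(1/(0.67·√(2π)))·exp(−(3.6−2.68)²/(2·0.67²)) = 0.595436·exp(-0.94275) = 0.231955] × [0.302366] = 0.0701354
  f_3 = [(1/(1.17·√(2π)))·exp(−(3.6−5.23)²/(2·1.17²)) = 0.340976·exp(-0.97045) = 0.1292] × [0.00593886] = 0.000767301
Prior × likelihood for each component:
  π_1·f_1 = 0.34 × 0.00116902 = 0.000397465
  π_2·f_2 = 0.57 × 0.0701354 = 0.0399772
  π_3·f_3 = 0.09 × 0.000767301 = 6.90571e-05
Sum: 0.000397465 + 0.0399772 + 6.90571e-05 = 0.0404437
P(Population 1 | x) ≈ 0.0098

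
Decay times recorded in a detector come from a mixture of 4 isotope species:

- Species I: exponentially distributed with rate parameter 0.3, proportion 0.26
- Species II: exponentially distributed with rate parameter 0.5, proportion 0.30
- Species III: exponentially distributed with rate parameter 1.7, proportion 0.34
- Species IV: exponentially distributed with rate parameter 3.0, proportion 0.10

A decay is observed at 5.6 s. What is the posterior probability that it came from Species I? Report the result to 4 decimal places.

P(component k | x) = π_k·f_k(x) / marginal(x), where marginal(x) = Σ_j π_j·f_j(x).
Component likelihoods at x = 5.6 s:
  L_I = 0.3·e^(−0.3·5.6) = 0.3·e^(−1.6800) = 0.0559122
  L_II = 0.5·e^(−0.5·5.6) = 0.5·e^(−2.8000) = 0.030405
  L_III = 1.7·e^(−1.7·5.6) = 1.7·e^(−9.5200) = 0.000124728
  L_IV = 3.0·e^(−3.0·5.6) = 3.0·e^(−16.8000) = 1.51696e-07
Unnormalised posteriors:
  π_I·L_I = 0.26 × 0.0559122 = 0.0145372
  π_II·L_II = 0.30 × 0.030405 = 0.00912151
  π_III·L_III = 0.34 × 0.000124728 = 4.24077e-05
  π_IV·L_IV = 0.10 × 1.51696e-07 = 1.51696e-08
Denominator: 0.0145372 + 0.00912151 + 4.24077e-05 + 1.51696e-08 = 0.0237011
So the posterior for Species I is 0.0145372 / 0.0237011 ≈ 0.6134.

0.6134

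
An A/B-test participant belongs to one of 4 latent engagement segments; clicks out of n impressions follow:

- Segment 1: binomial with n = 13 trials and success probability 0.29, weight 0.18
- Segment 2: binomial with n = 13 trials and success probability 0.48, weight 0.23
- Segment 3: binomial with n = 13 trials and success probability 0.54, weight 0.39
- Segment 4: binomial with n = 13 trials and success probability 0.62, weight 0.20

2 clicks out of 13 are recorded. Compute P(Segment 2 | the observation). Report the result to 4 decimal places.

0.0963

By Bayes' theorem, P(k | x) = π_k f_k(x) / Σ_j π_j f_j(x).
Binomial probabilities:
  L_1 = 0.151612
  L_2 = 0.0135087
  L_3 = 0.00443832
  L_4 = 0.000715315
Weight by the priors:
  π_1·L_1 = 0.18 × 0.151612 = 0.0272901
  π_2·L_2 = 0.23 × 0.0135087 = 0.003107
  π_3·L_3 = 0.39 × 0.00443832 = 0.00173094
  π_4·L_4 = 0.20 × 0.000715315 = 0.000143063
Sum: 0.0272901 + 0.003107 + 0.00173094 + 0.000143063 = 0.0322711
P(Segment 2 | 2 clicks out of 13) ≈ 0.0963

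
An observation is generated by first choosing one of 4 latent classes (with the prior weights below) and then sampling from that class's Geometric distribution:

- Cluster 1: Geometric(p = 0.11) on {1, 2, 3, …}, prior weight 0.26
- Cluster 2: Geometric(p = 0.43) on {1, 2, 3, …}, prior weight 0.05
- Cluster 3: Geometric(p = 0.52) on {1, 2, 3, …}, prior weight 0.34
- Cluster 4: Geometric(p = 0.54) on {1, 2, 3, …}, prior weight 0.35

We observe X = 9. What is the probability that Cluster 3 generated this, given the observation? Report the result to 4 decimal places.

0.0403

By Bayes' theorem, P(k | x) = w_k f_k(x) / Σ_j w_j f_j(x).
Geometric probabilities:
  L_1 = 0.11·(1−0.11)^8 = 0.11·0.393659 = 0.0433025
  L_2 = 0.43·(1−0.43)^8 = 0.43·0.0111429 = 0.00479145
  L_3 = 0.52·(1−0.52)^8 = 0.52·0.00281793 = 0.00146532
  L_4 = 0.54·(1−0.54)^8 = 0.54·0.00200476 = 0.00108257
Weight by the priors:
  w_1·L_1 = 0.26 × 0.0433025 = 0.0112586
  w_2·L_2 = 0.05 × 0.00479145 = 0.000239573
  w_3·L_3 = 0.34 × 0.00146532 = 0.00049821
  w_4·L_4 = 0.35 × 0.00108257 = 0.0003789
Normaliser: 0.0112586 + 0.000239573 + 0.00049821 + 0.0003789 = 0.0123753
Responsibility of Cluster 3: 0.00049821 / 0.0123753 ≈ 0.0403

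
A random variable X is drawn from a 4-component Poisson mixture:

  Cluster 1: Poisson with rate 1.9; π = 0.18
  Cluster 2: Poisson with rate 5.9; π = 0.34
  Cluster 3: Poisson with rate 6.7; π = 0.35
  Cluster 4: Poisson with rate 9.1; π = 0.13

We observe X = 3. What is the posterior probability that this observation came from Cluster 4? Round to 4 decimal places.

0.0212

P(component k | x) = P(Z=k)·f_k(x) / marginal(x), where marginal(x) = Σ_j P(Z=j)·f_j(x).
Evaluate each component's likelihood at the observed value:
  p_1 = e^(−1.9)·1.9^3/3! = 0.170982
  p_2 = e^(−5.9)·5.9^3/3! = 0.0937707
  p_3 = e^(−6.7)·6.7^3/3! = 0.0617021
  p_4 = e^(−9.1)·9.1^3/3! = 0.0140247
Prior × likelihood for each component:
  P(Z=1)·p_1 = 0.18 × 0.170982 = 0.0307767
  P(Z=2)·p_2 = 0.34 × 0.0937707 = 0.0318821
  P(Z=3)·p_3 = 0.35 × 0.0617021 = 0.0215957
  P(Z=4)·p_4 = 0.13 × 0.0140247 = 0.00182321
Normaliser: 0.0307767 + 0.0318821 + 0.0215957 + 0.00182321 = 0.0860777
Responsibility of Cluster 4: 0.00182321 / 0.0860777 ≈ 0.0212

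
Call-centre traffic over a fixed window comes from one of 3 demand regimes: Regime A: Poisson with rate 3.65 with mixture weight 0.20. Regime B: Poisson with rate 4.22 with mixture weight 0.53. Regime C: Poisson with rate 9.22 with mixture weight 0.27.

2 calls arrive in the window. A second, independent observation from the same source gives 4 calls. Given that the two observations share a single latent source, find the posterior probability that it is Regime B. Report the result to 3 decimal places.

0.668

By Bayes' theorem, P(k | x) = P(Z=k) f_k(x) / Σ_j P(Z=j) f_j(x).
Since both observations come from the same component, the likelihood for component k is f_k(x₁)·f_k(x₂).
  p_A = [0.173133] × [0.192214] = 0.0332787
  p_B = [0.13088] × [0.19423] = 0.0254207
  p_C = [0.00420956] × [0.0298207] = 0.000125532
Multiply by the mixture weights:
  P(Z=A)·p_A = 0.20 × 0.0332787 = 0.00665574
  P(Z=B)·p_B = 0.53 × 0.0254207 = 0.013473
  P(Z=C)·p_C = 0.27 × 0.000125532 = 3.38936e-05
Marginal: 0.00665574 + 0.013473 + 3.38936e-05 = 0.0201626
P(Regime B | x) ≈ 0.668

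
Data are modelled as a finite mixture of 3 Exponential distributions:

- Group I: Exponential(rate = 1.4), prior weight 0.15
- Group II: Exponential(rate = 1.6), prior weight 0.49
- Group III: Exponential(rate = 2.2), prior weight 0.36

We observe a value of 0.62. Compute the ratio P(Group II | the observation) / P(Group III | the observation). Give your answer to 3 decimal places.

The posterior odds equal the prior odds times the likelihood ratio: (π_i/π_j)·(f_i(x)/f_j(x)).
Component likelihoods at x = 0.62:
  f_I = 0.587706
  f_II = 0.593335
  f_III = 0.5624
Posterior odds = (π_II·f_II) / (π_III·f_III) = (0.49·0.593335) / (0.36·0.5624) = 0.290734 / 0.202464 ≈ 1.436

1.436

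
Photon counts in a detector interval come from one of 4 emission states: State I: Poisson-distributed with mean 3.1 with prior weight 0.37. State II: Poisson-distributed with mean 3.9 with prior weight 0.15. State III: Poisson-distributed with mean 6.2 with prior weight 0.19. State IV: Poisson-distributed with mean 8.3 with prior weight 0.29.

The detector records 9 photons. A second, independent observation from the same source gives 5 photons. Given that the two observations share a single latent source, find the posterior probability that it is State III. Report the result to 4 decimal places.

0.3942

P(component k | x) = π_k·f_k(x) / marginal(x), where marginal(x) = Σ_j π_j·f_j(x).
Since both observations come from the same component, the likelihood for component k is f_k(x₁)·f_k(x₂).
  L_I = [0.00328231] × [0.107477] = 0.000352772
  L_II = [0.0116431] × [0.152193] = 0.001772
  L_III = [0.0757071] × [0.154936] = 0.0117297
  L_IV = [0.128025] × [0.0815765] = 0.0104438
Prior × likelihood for each component:
  π_I·L_I = 0.37 × 0.000352772 = 0.000130526
  π_II·L_II = 0.15 × 0.001772 = 0.0002658
  π_III·L_III = 0.19 × 0.0117297 = 0.00222865
  π_IV·L_IV = 0.29 × 0.0104438 = 0.00302872
Marginal: 0.000130526 + 0.0002658 + 0.00222865 + 0.00302872 = 0.00565369
Responsibility of State III: 0.00222865 / 0.00565369 ≈ 0.3942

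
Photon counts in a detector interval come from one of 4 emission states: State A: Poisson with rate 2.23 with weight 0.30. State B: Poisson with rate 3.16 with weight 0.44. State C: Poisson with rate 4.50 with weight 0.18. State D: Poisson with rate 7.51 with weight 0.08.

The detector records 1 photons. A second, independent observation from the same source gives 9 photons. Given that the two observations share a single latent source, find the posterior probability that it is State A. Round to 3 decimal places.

By Bayes' theorem, P(k | x) = w_k f_k(x) / Σ_j w_j f_j(x).
Since both observations come from the same component, the likelihood for component k is f_k(x₁)·f_k(x₂).
  f_A = [0.239788] × [0.000404114] = 9.69019e-05
  f_B = [0.134065] × [0.00367325] = 0.000492455
  f_C = [0.0499905] × [0.0231646] = 0.00115801
  f_D = [0.00411233] × [0.114669] = 0.000471556
Unnormalised posteriors:
  w_A·f_A = 0.30 × 9.69019e-05 = 2.90706e-05
  w_B·f_B = 0.44 × 0.000492455 = 0.00021668
  w_C·f_C = 0.18 × 0.00115801 = 0.000208442
  w_D·f_D = 0.08 × 0.000471556 = 3.77245e-05
Sum: 2.90706e-05 + 0.00021668 + 0.000208442 + 3.77245e-05 = 0.000491917
P(State A | x) ≈ 0.059

0.059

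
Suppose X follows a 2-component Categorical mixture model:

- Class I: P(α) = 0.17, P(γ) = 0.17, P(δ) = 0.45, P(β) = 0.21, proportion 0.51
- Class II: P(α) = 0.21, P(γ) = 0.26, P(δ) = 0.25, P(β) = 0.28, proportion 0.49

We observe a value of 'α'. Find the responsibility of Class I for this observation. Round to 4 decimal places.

0.4573

By Bayes' theorem, P(k | x) = P(Z=k) f_k(x) / Σ_j P(Z=j) f_j(x).
Categorical probabilities:
  f_I = 0.17
  f_II = 0.21
Prior × likelihood for each component:
  P(Z=I)·f_I = 0.51 × 0.17 = 0.0867
  P(Z=II)·f_II = 0.49 × 0.21 = 0.1029
Evidence: 0.0867 + 0.1029 = 0.1896
P(Class I | 'α') = 0.0867 / 0.1896 ≈ 0.4573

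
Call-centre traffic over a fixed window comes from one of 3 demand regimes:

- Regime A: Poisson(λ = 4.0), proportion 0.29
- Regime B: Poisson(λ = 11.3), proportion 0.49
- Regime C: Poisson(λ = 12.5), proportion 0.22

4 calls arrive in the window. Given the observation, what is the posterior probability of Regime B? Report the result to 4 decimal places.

Apply Bayes' rule: the posterior for each component is proportional to its prior times its likelihood at x.
Component likelihoods at x = 4 calls:
  L_A = 0.195367
  L_B = 0.00840572
  L_C = 0.00379095
Multiply by the mixture weights:
  P(Z=A)·L_A = 0.29 × 0.195367 = 0.0566564
  P(Z=B)·L_B = 0.49 × 0.00840572 = 0.0041188
  P(Z=C)·L_C = 0.22 × 0.00379095 = 0.000834008
Marginal: 0.0566564 + 0.0041188 + 0.000834008 = 0.0616092
Responsibility of Regime B: 0.0041188 / 0.0616092 ≈ 0.0669

0.0669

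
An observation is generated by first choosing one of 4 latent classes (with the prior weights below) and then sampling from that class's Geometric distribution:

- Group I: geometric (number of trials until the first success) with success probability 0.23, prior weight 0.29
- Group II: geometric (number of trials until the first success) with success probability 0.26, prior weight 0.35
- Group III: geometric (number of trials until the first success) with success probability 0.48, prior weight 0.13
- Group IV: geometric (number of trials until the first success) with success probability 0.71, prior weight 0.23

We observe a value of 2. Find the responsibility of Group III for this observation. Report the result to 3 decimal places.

Posterior ∝ prior × likelihood, so P(k | x) ∝ π_k f_k(x); normalise over all components.
Geometric probabilities:
  f_I = 0.23·(1−0.23)^1 = 0.23·0.77 = 0.1771
  f_II = 0.26·(1−0.26)^1 = 0.26·0.74 = 0.1924
  f_III = 0.48·(1−0.48)^1 = 0.48·0.52 = 0.2496
  f_IV = 0.71·(1−0.71)^1 = 0.71·0.29 = 0.2059
Weight by the priors:
  π_I·f_I = 0.29 × 0.1771 = 0.051359
  π_II·f_II = 0.35 × 0.1924 = 0.06734
  π_III·f_III = 0.13 × 0.2496 = 0.032448
  π_IV·f_IV = 0.23 × 0.2059 = 0.047357
Denominator: 0.051359 + 0.06734 + 0.032448 + 0.047357 = 0.198504
P(Group III | data) ≈ 0.163

0.163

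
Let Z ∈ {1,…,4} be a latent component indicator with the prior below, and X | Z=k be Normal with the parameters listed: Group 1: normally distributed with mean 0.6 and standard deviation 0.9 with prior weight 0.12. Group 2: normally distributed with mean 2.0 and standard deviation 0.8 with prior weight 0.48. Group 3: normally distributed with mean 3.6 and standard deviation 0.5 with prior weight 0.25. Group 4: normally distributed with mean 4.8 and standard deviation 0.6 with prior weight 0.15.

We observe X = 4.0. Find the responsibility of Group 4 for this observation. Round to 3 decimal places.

By Bayes' theorem, P(k | x) = P(Z=k) f_k(x) / Σ_j P(Z=j) f_j(x).
Component likelihoods at x = 4.0:
  p_1 = (1/(0.9·√(2π)))·exp(−(4.0−0.6)²/(2·0.9²)) = 0.443269·exp(-7.13580) = 0.000352881
  p_2 = (1/(0.8·√(2π)))·exp(−(4.0−2.0)²/(2·0.8²)) = 0.498678·exp(-3.12500) = 0.0219104
  p_3 = (1/(0.5·√(2π)))·exp(−(4.0−3.6)²/(2·0.5²)) = 0.797885·exp(-0.32000) = 0.579383
  p_4 = (1/(0.6·√(2π)))·exp(−(4.0−4.8)²/(2·0.6²)) = 0.664904·exp(-0.88889) = 0.27335
Multiply by the mixture weights:
  P(Z=1)·p_1 = 0.12 × 0.000352881 = 4.23457e-05
  P(Z=2)·p_2 = 0.48 × 0.0219104 = 0.010517
  P(Z=3)·p_3 = 0.25 × 0.579383 = 0.144846
  P(Z=4)·p_4 = 0.15 × 0.27335 = 0.0410025
Evidence: 4.23457e-05 + 0.010517 + 0.144846 + 0.0410025 = 0.196408
P(Group 4 | x) = 0.0410025 / 0.196408 ≈ 0.209

0.209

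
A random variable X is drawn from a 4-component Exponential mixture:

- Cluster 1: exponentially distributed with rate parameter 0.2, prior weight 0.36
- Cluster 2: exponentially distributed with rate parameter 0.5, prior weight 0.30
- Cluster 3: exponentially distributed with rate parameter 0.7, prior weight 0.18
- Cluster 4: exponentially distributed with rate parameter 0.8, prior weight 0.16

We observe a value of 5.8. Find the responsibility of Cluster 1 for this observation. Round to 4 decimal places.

The responsibility of component k is π_k f_k(x) divided by Σ_j π_j f_j(x).
Evaluate each component's likelihood at the observed value:
  p_1 = 0.2·e^(−0.2·5.8) = 0.2·e^(−1.1600) = 0.0626972
  p_2 = 0.5·e^(−0.5·5.8) = 0.5·e^(−2.9000) = 0.0275116
  p_3 = 0.7·e^(−0.7·5.8) = 0.7·e^(−4.0600) = 0.0120743
  p_4 = 0.8·e^(−0.8·5.8) = 0.8·e^(−4.6400) = 0.00772616
Weight by the priors:
  π_1·p_1 = 0.36 × 0.0626972 = 0.022571
  π_2·p_2 = 0.30 × 0.0275116 = 0.00825348
  π_3·p_3 = 0.18 × 0.0120743 = 0.00217338
  π_4·p_4 = 0.16 × 0.00772616 = 0.00123619
Evidence: 0.022571 + 0.00825348 + 0.00217338 + 0.00123619 = 0.034234
P(Cluster 1 | 5.8) = 0.022571 / 0.034234 ≈ 0.6593

0.6593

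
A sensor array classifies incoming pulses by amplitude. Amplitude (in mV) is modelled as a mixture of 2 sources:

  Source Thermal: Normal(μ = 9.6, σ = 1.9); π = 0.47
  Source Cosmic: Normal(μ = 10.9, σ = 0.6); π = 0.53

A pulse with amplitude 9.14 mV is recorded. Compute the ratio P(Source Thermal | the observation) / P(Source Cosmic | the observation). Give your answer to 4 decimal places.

20.0874

Posterior odds = (π_i f_i(x)) / (π_j f_j(x)); the normalising sum cancels.
Component likelihoods at x = 9.14 mV:
  L_Thermal = (1/(1.9·√(2π)))·exp(−(9.14−9.6)²/(2·1.9²)) = 0.209970·exp(-0.02931) = 0.203905
  L_Cosmic = (1/(0.6·√(2π)))·exp(−(9.14−10.9)²/(2·0.6²)) = 0.664904·exp(-4.30222) = 0.00900176
Odds = (0.47/0.53) × (0.203905/0.00900176) = 0.886792 × 22.6517 ≈ 20.0874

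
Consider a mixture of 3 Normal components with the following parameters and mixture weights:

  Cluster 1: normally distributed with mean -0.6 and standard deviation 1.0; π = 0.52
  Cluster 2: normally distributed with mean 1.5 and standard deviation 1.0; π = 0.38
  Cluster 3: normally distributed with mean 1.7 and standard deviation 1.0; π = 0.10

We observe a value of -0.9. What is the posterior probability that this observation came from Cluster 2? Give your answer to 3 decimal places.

0.041

The responsibility of component k is w_k f_k(x) divided by Σ_j w_j f_j(x).
Evaluate each component's likelihood at the observed value:
  f_1 = (1/(1.0·√(2π)))·exp(−(-0.9−-0.6)²/(2·1.0²)) = 0.398942·exp(-0.04500) = 0.381388
  f_2 = (1/(1.0·√(2π)))·exp(−(-0.9−1.5)²/(2·1.0²)) = 0.398942·exp(-2.88000) = 0.0223945
  f_3 = (1/(1.0·√(2π)))·exp(−(-0.9−1.7)²/(2·1.0²)) = 0.398942·exp(-3.38000) = 0.013583
Weight by the priors:
  w_1·f_1 = 0.52 × 0.381388 = 0.198322
  w_2·f_2 = 0.38 × 0.0223945 = 0.00850992
  w_3·f_3 = 0.10 × 0.013583 = 0.0013583
Evidence: 0.198322 + 0.00850992 + 0.0013583 = 0.20819
So the posterior for Cluster 2 is 0.00850992 / 0.20819 ≈ 0.041.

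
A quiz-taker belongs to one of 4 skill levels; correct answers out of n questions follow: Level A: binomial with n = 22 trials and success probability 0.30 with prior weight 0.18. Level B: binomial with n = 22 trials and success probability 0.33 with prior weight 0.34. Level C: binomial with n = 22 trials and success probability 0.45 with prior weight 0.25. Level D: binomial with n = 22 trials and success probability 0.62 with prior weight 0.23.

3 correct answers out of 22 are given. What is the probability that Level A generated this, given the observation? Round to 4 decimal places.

Posterior ∝ prior × likelihood, so P(k | x) ∝ π_k f_k(x); normalise over all components.
Evaluate each component's likelihood at the observed value:
  p_A = C(22,3)·0.30^3·0.70^19 = 1540·0.027·0.00113989 = 0.0473966
  p_B = C(22,3)·0.33^3·0.67^19 = 1540·0.035937·0.000495931 = 0.0274463
  p_C = C(22,3)·0.45^3·0.55^19 = 1540·0.091125·1.16652e-05 = 0.001637
  p_D = C(22,3)·0.62^3·0.38^19 = 1540·0.238328·1.03726e-08 = 3.80701e-06
Weight by the priors:
  π_A·p_A = 0.18 × 0.0473966 = 0.00853139
  π_B·p_B = 0.34 × 0.0274463 = 0.00933174
  π_C·p_C = 0.25 × 0.001637 = 0.000409251
  π_D·p_D = 0.23 × 3.80701e-06 = 8.75613e-07
Denominator: 0.00853139 + 0.00933174 + 0.000409251 + 8.75613e-07 = 0.0182733
So the posterior for Level A is 0.00853139 / 0.0182733 ≈ 0.4669.

0.4669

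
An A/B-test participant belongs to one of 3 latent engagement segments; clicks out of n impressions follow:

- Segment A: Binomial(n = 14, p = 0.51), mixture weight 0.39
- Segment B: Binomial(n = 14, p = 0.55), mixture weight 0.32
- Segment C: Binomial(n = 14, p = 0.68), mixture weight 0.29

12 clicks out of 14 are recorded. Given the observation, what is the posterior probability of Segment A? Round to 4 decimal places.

Apply Bayes' rule: the posterior for each component is proportional to its prior times its likelihood at x.
Binomial probabilities:
  L_A = C(14,12)·0.51^12·0.49^2 = 91·0.000309629·0.2401 = 0.00676512
  L_B = C(14,12)·0.55^12·0.45^2 = 91·0.000766218·0.2025 = 0.0141195
  L_C = C(14,12)·0.68^12·0.32^2 = 91·0.00977478·0.1024 = 0.0910853
Unnormalised posteriors:
  P(Z=A)·L_A = 0.39 × 0.00676512 = 0.0026384
  P(Z=B)·L_B = 0.32 × 0.0141195 = 0.00451823
  P(Z=C)·L_C = 0.29 × 0.0910853 = 0.0264147
Denominator: 0.0026384 + 0.00451823 + 0.0264147 = 0.0335714
Responsibility of Segment A: 0.0026384 / 0.0335714 ≈ 0.0786

0.0786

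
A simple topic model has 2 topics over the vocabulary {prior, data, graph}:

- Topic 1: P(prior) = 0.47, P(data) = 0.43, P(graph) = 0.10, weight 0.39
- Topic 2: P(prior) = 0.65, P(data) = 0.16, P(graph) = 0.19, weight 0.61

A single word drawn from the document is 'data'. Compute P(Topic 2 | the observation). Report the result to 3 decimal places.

0.368

Posterior ∝ prior × likelihood, so P(k | x) ∝ π_k f_k(x); normalise over all components.
Component likelihoods at x = 'data':
  p_1 = P(data | comp) = 0.43
  p_2 = P(data | comp) = 0.16
Unnormalised posteriors:
  π_1·p_1 = 0.39 × 0.43 = 0.1677
  π_2·p_2 = 0.61 × 0.16 = 0.0976
Sum: 0.1677 + 0.0976 = 0.2653
So the posterior for Topic 2 is 0.0976 / 0.2653 ≈ 0.368.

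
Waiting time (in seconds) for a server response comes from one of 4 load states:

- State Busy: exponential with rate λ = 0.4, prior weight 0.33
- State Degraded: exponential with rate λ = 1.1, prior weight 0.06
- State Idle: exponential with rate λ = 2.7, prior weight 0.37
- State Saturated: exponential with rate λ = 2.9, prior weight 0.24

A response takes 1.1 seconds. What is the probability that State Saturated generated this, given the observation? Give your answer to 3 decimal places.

Posterior ∝ prior × likelihood, so P(k | x) ∝ π_k f_k(x); normalise over all components.
Exponential densities:
  L_Busy = 0.257615
  L_Degraded = 0.328017
  L_Idle = 0.138519
  L_Saturated = 0.119398
Weight by the priors:
  π_Busy·L_Busy = 0.33 × 0.257615 = 0.0850128
  π_Degraded·L_Degraded = 0.06 × 0.328017 = 0.019681
  π_Idle·L_Idle = 0.37 × 0.138519 = 0.051252
  π_Saturated·L_Saturated = 0.24 × 0.119398 = 0.0286556
Denominator: 0.0850128 + 0.019681 + 0.051252 + 0.0286556 = 0.184601
P(State Saturated | data) ≈ 0.155

0.155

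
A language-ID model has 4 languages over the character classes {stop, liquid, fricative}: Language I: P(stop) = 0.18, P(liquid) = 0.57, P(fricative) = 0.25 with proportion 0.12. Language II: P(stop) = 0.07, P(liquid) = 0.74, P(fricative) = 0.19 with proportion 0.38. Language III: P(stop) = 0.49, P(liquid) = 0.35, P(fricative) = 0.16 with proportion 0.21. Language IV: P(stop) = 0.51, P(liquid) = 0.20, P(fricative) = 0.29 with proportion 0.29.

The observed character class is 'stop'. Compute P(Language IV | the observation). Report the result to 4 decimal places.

By Bayes' theorem, P(k | x) = w_k f_k(x) / Σ_j w_j f_j(x).
Categorical probabilities:
  p_I = P(stop | comp) = 0.18
  p_II = P(stop | comp) = 0.07
  p_III = P(stop | comp) = 0.49
  p_IV = P(stop | comp) = 0.51
Prior × likelihood for each component:
  w_I·p_I = 0.12 × 0.18 = 0.0216
  w_II·p_II = 0.38 × 0.07 = 0.0266
  w_III·p_III = 0.21 × 0.49 = 0.1029
  w_IV·p_IV = 0.29 × 0.51 = 0.1479
Sum: 0.0216 + 0.0266 + 0.1029 + 0.1479 = 0.299
So the posterior for Language IV is 0.1479 / 0.299 ≈ 0.4946.

0.4946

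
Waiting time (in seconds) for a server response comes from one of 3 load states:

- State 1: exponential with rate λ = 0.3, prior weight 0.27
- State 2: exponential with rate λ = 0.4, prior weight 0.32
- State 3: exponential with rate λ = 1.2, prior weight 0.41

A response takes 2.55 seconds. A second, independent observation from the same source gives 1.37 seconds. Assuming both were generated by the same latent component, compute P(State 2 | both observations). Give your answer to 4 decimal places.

P(component k | x) = π_k·f_k(x) / marginal(x), where marginal(x) = Σ_j π_j·f_j(x).
Since both observations come from the same component, the likelihood for component k is f_k(x₁)·f_k(x₂).
  p_1 = [0.1396] × [0.198896] = 0.0277659
  p_2 = [0.144238] × [0.231242] = 0.0333539
  p_3 = [0.0562652] × [0.231847] = 0.0130449
Multiply by the mixture weights:
  π_1·p_1 = 0.27 × 0.0277659 = 0.0074968
  π_2·p_2 = 0.32 × 0.0333539 = 0.0106732
  π_3·p_3 = 0.41 × 0.0130449 = 0.00534842
Denominator: 0.0074968 + 0.0106732 + 0.00534842 = 0.0235185
P(State 2 | x₁,x₂) = 0.0106732 / 0.0235185 ≈ 0.4538

0.4538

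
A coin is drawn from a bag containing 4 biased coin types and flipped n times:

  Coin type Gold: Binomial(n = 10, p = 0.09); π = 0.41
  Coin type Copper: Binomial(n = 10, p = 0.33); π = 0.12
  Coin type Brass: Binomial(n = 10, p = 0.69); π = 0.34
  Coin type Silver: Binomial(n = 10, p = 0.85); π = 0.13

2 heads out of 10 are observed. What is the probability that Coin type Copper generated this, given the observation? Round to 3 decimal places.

0.252

Posterior ∝ prior × likelihood, so P(k | x) ∝ P(Z=k) f_k(x); normalise over all components.
Component likelihoods at x = 2 heads out of 10:
  p_Gold = C(10,2)·0.09^2·0.91^8 = 45·0.0081·0.470253 = 0.171407
  p_Copper = C(10,2)·0.33^2·0.67^8 = 45·0.1089·0.0406068 = 0.198993
  p_Brass = C(10,2)·0.69^2·0.31^8 = 45·0.4761·8.52891e-05 = 0.00182728
  p_Silver = C(10,2)·0.85^2·0.15^8 = 45·0.7225·2.56289e-07 = 8.3326e-06
Prior × likelihood for each component:
  P(Z=Gold)·p_Gold = 0.41 × 0.171407 = 0.0702769
  P(Z=Copper)·p_Copper = 0.12 × 0.198993 = 0.0238792
  P(Z=Brass)·p_Brass = 0.34 × 0.00182728 = 0.000621274
  P(Z=Silver)·p_Silver = 0.13 × 8.3326e-06 = 1.08324e-06
Sum: 0.0702769 + 0.0238792 + 0.000621274 + 1.08324e-06 = 0.0947785
Responsibility of Coin type Copper: 0.0238792 / 0.0947785 ≈ 0.252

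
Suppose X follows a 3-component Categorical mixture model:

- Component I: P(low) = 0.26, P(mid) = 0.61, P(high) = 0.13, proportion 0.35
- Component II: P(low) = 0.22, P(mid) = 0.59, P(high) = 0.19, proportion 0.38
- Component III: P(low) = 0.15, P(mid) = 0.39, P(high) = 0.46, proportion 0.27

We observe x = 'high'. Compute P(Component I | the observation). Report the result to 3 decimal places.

Posterior ∝ prior × likelihood, so P(k | x) ∝ w_k f_k(x); normalise over all components.
Component likelihoods at x = 'high':
  p_I = P(high | comp) = 0.13
  p_II = P(high | comp) = 0.19
  p_III = P(high | comp) = 0.46
Prior × likelihood for each component:
  w_I·p_I = 0.35 × 0.13 = 0.0455
  w_II·p_II = 0.38 × 0.19 = 0.0722
  w_III·p_III = 0.27 × 0.46 = 0.1242
Sum: 0.0455 + 0.0722 + 0.1242 = 0.2419
P(Component I | x) = 0.0455 / 0.2419 ≈ 0.188

0.188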